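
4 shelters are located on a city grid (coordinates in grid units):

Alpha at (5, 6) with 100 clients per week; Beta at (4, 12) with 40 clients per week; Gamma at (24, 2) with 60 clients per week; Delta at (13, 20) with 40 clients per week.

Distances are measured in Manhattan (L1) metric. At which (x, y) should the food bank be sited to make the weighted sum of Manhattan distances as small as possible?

Manhattan distance separates: Σwᵢ(|x−xᵢ|+|y−yᵢ|) = Σwᵢ|x−xᵢ| + Σwᵢ|y−yᵢ|, so x and y are optimised independently as 1-D weighted medians.
Total weight W = 240; half = 120.
x-coordinate, sorted with cumulative weight:
  x=4 (Beta, w=40) cum 40
  x=5 (Alpha, w=100) cum 140  ← median
  x=13 (Delta, w=40) cum 180
  x=24 (Gamma, w=60) cum 240
⇒ x* = 5
y-coordinate, sorted with cumulative weight:
  y=2 (Gamma, w=60) cum 60
  y=6 (Alpha, w=100) cum 160  ← median
  y=12 (Beta, w=40) cum 200
  y=20 (Delta, w=40) cum 240
⇒ y* = 6

(5, 6)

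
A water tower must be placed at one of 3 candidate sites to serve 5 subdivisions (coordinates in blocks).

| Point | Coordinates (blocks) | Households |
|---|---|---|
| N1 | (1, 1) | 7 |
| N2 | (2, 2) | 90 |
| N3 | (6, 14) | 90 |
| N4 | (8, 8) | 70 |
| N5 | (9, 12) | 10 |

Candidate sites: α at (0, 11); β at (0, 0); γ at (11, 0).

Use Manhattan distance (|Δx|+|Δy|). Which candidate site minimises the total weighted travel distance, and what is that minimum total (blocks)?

α, total 2747 blocks

Total weighted distance at each candidate:
  α (0, 11): total = 2747
  β (0, 0): total = 3504
  γ (11, 0): total = 3687
Minimum is at α with total 2747 blocks.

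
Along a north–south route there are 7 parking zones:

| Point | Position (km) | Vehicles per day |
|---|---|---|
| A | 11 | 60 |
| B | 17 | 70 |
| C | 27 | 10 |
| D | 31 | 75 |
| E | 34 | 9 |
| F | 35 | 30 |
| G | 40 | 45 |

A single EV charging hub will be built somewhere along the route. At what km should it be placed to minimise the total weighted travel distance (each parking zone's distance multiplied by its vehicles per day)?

For a sum of weighted absolute distances on a line, the optimum is the weighted median (not the mean). Total weight W = 299; half-weight = 149.5.
Sort by position and accumulate weight:
  km 11 (A, w=60) → cum 60
  km 17 (B, w=70) → cum 130
  km 27 (C, w=10) → cum 140
  km 31 (D, w=75) → cum 215  ≥ 149.5 → median here
  km 34 (E, w=9) → cum 224
  km 35 (F, w=30) → cum 254
  km 40 (G, w=45) → cum 299
Optimal location: km 31.

x = 31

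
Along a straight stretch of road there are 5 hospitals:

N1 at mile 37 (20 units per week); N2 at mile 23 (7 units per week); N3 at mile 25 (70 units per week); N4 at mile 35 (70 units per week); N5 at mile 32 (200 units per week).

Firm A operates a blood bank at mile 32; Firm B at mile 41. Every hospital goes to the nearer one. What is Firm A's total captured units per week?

The indifferent point is the midpoint (32+41)/2 = 36.5; hospitals left of it (closer to Firm A at 32) go to Firm A, those right go to Firm B.
  N2 at 23 (w=7) → Firm A
  N3 at 25 (w=70) → Firm A
  N5 at 32 (w=200) → Firm A
  N4 at 35 (w=70) → Firm A
  N1 at 37 (w=20) → Firm B
Firm A captures 347; Firm B captures 20.

347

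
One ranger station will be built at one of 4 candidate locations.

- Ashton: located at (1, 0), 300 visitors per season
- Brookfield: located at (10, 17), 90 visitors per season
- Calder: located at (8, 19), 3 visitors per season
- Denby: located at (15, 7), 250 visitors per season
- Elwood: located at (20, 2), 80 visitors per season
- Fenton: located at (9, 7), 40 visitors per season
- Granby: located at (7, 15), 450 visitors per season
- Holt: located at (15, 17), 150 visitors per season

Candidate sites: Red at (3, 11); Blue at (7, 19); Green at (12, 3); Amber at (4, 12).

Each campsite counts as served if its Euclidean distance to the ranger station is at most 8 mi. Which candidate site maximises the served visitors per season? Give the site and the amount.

Coverage radius r = 8 mi; a point is covered iff (Δx)²+(Δy)² ≤ 8² = 64.
  Red (3, 11): covers {Fenton, Granby} → 490
  Blue (7, 19): covers {Brookfield, Calder, Granby} → 543
  Green (12, 3): covers {Denby, Fenton} → 290
  Amber (4, 12): covers {Brookfield, Fenton, Granby} → 580
Maximum coverage at Amber: 580 visitors per season.

Amber, covering 580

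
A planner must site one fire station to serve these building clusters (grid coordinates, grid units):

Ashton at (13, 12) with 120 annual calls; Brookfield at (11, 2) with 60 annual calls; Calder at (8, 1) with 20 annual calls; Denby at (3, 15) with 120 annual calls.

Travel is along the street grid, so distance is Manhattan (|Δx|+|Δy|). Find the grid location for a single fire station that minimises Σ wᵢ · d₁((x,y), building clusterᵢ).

Manhattan distance separates: Σwᵢ(|x−xᵢ|+|y−yᵢ|) = Σwᵢ|x−xᵢ| + Σwᵢ|y−yᵢ|, so x and y are optimised independently as 1-D weighted medians.
Total weight W = 320; half = 160.
x-coordinate, sorted with cumulative weight:
  x=3 (Denby, w=120) cum 120
  x=8 (Calder, w=20) cum 140
  x=11 (Brookfield, w=60) cum 200  ← median
  x=13 (Ashton, w=120) cum 320
⇒ x* = 11
y-coordinate, sorted with cumulative weight:
  y=1 (Calder, w=20) cum 20
  y=2 (Brookfield, w=60) cum 80
  y=12 (Ashton, w=120) cum 200  ← median
  y=15 (Denby, w=120) cum 320
⇒ y* = 12

(11, 12)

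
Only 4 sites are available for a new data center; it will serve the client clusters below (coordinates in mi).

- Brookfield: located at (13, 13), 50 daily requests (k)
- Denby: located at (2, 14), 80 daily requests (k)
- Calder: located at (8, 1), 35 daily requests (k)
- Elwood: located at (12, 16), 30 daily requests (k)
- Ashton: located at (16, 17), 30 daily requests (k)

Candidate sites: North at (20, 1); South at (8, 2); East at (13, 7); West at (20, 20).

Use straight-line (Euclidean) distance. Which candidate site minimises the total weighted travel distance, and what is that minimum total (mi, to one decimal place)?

Total weighted distance at each candidate:
  North (20, 1): total = 3895.7
  South (8, 2): total = 2659.3
  East (13, 7): total = 2201.3
  West (20, 20): total = 3217.7
Minimum is at East with total 2201.3 mi.

East, total 2201.3 mi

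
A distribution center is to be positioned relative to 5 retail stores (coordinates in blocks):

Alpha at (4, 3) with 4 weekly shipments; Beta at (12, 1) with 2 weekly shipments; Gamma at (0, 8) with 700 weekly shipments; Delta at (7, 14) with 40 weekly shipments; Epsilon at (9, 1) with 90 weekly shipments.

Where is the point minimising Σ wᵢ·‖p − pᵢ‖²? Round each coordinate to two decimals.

(1.35, 7.49)

The minimiser of Σwᵢ‖p−pᵢ‖² is the weighted centroid p* = (Σwᵢpᵢ)/(Σwᵢ).
Σwᵢ = 836.
Σwᵢxᵢ = 4·4 + 2·12 + 700·0 + 40·7 + 90·9 = 1130.
Σwᵢyᵢ = 4·3 + 2·1 + 700·8 + 40·14 + 90·1 = 6264.
x* = 1130/836 = 1.35, y* = 6264/836 = 7.49.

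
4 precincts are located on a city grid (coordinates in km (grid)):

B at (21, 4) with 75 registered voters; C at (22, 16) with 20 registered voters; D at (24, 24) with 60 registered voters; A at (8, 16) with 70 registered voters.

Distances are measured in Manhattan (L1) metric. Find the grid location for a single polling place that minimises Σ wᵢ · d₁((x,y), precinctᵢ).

Manhattan distance separates: Σwᵢ(|x−xᵢ|+|y−yᵢ|) = Σwᵢ|x−xᵢ| + Σwᵢ|y−yᵢ|, so x and y are optimised independently as 1-D weighted medians.
Total weight W = 225; half = 112.5.
x-coordinate, sorted with cumulative weight:
  x=8 (A, w=70) cum 70
  x=21 (B, w=75) cum 145  ← median
  x=22 (C, w=20) cum 165
  x=24 (D, w=60) cum 225
⇒ x* = 21
y-coordinate, sorted with cumulative weight:
  y=4 (B, w=75) cum 75
  y=16 (C, w=20) cum 95
  y=16 (A, w=70) cum 165  ← median
  y=24 (D, w=60) cum 225
⇒ y* = 16

(21, 16)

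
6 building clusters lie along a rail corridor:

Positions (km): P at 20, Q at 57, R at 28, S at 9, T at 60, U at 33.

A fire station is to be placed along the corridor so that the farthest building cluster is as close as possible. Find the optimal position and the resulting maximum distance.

location 34.5, max distance 25.5

The 1-center on a line is the midpoint of the two extreme points: leftmost at 9, rightmost at 60.
Optimal location = (9 + 60)/2 = 34.5; maximum distance = (60 − 9)/2 = 25.5.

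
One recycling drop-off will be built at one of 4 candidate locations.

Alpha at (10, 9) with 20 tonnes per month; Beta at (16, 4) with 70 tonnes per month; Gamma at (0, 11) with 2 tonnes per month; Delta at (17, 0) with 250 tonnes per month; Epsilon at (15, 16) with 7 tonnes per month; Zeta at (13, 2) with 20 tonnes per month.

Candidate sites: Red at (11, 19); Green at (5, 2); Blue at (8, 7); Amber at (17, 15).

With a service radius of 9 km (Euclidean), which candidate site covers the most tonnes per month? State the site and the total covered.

Blue, covering 112

Coverage radius r = 9 km; a point is covered iff (Δx)²+(Δy)² ≤ 9² = 81.
  Red (11, 19): covers {Epsilon} → 7
  Green (5, 2): covers {Alpha, Zeta} → 40
  Blue (8, 7): covers {Alpha, Beta, Gamma, Zeta} → 112
  Amber (17, 15): covers {Epsilon} → 7
Maximum coverage at Blue: 112 tonnes per month.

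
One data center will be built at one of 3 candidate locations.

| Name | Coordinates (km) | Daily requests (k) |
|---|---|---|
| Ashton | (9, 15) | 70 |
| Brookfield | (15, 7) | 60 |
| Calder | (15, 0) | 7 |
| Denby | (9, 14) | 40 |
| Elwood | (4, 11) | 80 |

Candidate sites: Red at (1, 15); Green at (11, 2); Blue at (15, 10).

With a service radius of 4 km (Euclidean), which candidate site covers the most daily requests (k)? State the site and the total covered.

Coverage radius r = 4 km; a point is covered iff (Δx)²+(Δy)² ≤ 4² = 16.
  Red (1, 15): covers {none} → 0
  Green (11, 2): covers {none} → 0
  Blue (15, 10): covers {Brookfield} → 60
Maximum coverage at Blue: 60 daily requests (k).

Blue, covering 60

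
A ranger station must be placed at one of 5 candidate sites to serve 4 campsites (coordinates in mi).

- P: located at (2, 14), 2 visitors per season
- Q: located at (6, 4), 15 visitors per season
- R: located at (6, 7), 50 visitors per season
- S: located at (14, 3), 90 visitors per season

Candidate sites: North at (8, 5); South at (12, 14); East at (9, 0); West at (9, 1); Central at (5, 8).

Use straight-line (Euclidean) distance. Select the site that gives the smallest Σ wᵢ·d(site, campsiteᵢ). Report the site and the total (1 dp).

Total weighted distance at each candidate:
  North (8, 5): total = 765.8
  South (12, 14): total = 1662.1
  East (9, 0): total = 1011.9
  West (9, 1): total = 913.2
  Central (5, 8): total = 1072.6
Minimum is at North with total 765.8 mi.

North, total 765.8 mi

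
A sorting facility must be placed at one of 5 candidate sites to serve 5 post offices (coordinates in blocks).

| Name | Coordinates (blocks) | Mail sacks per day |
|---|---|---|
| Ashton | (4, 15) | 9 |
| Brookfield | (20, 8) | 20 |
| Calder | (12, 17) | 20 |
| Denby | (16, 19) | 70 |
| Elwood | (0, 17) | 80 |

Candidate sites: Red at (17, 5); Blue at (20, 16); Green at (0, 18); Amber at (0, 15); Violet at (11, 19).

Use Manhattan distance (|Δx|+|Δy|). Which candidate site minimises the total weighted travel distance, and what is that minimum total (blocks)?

Total weighted distance at each candidate:
  Red (17, 5): total = 4037
  Blue (20, 16): total = 2663
  Green (0, 18): total = 2193
  Amber (0, 15): total = 2416
  Violet (11, 19): total = 1949
Minimum is at Violet with total 1949 blocks.

Violet, total 1949 blocks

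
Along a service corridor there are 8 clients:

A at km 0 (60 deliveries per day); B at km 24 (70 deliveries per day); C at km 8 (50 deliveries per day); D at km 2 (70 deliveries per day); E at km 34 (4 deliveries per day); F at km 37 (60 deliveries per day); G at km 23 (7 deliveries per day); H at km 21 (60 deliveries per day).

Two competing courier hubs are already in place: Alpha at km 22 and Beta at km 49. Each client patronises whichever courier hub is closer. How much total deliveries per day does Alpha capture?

The indifferent point is the midpoint (22+49)/2 = 35.5; clients left of it (closer to Alpha at 22) go to Alpha, those right go to Beta.
  A at 0 (w=60) → Alpha
  D at 2 (w=70) → Alpha
  C at 8 (w=50) → Alpha
  H at 21 (w=60) → Alpha
  G at 23 (w=7) → Alpha
  B at 24 (w=70) → Alpha
  E at 34 (w=4) → Alpha
  F at 37 (w=60) → Beta
Alpha captures 321; Beta captures 60.

321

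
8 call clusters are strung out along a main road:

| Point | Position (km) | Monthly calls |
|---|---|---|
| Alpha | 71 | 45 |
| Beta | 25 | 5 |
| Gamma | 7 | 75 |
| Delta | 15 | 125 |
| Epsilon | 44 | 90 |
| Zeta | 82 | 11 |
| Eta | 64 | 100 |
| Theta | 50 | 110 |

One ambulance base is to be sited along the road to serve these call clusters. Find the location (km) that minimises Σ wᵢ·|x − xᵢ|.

For a sum of weighted absolute distances on a line, the optimum is the weighted median (not the mean). Total weight W = 561; half-weight = 280.5.
Sort by position and accumulate weight:
  km 7 (Gamma, w=75) → cum 75
  km 15 (Delta, w=125) → cum 200
  km 25 (Beta, w=5) → cum 205
  km 44 (Epsilon, w=90) → cum 295  ≥ 280.5 → median here
  km 50 (Theta, w=110) → cum 405
  km 64 (Eta, w=100) → cum 505
  km 71 (Alpha, w=45) → cum 550
  km 82 (Zeta, w=11) → cum 561
Optimal location: km 44.

x = 44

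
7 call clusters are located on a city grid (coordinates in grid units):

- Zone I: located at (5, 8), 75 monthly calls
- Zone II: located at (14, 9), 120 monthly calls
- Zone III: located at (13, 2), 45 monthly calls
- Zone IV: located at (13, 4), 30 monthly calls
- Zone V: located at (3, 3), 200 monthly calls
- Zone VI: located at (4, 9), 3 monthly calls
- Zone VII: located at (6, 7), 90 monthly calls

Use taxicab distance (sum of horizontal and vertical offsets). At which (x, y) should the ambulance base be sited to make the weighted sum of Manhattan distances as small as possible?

Manhattan distance separates: Σwᵢ(|x−xᵢ|+|y−yᵢ|) = Σwᵢ|x−xᵢ| + Σwᵢ|y−yᵢ|, so x and y are optimised independently as 1-D weighted medians.
Total weight W = 563; half = 281.5.
x-coordinate, sorted with cumulative weight:
  x=3 (Zone V, w=200) cum 200
  x=4 (Zone VI, w=3) cum 203
  x=5 (Zone I, w=75) cum 278
  x=6 (Zone VII, w=90) cum 368  ← median
  x=13 (Zone III, w=45) cum 413
  x=13 (Zone IV, w=30) cum 443
  x=14 (Zone II, w=120) cum 563
⇒ x* = 6
y-coordinate, sorted with cumulative weight:
  y=2 (Zone III, w=45) cum 45
  y=3 (Zone V, w=200) cum 245
  y=4 (Zone IV, w=30) cum 275
  y=7 (Zone VII, w=90) cum 365  ← median
  y=8 (Zone I, w=75) cum 440
  y=9 (Zone II, w=120) cum 560
  y=9 (Zone VI, w=3) cum 563
⇒ y* = 7

(6, 7)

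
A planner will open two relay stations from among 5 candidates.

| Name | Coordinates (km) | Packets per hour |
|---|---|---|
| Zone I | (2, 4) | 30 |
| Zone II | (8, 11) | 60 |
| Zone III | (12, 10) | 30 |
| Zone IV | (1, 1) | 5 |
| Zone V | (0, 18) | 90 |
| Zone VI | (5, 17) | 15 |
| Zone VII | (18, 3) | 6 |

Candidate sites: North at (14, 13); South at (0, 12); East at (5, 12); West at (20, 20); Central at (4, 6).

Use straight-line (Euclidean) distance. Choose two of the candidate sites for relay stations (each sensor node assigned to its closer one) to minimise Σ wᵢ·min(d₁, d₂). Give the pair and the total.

{East, Central}, total 1386.0

Evaluate every pair (each demand assigned to the nearer of the two):
  {East, Central}: total = 1386.0
  {South, East}: total = 1420.6
  {North, East}: total = 1455.3
  {South, Central}: total = 1498.5
  {North, South}: total = 1500.9
  {East, West}: total = 1595.8
  {South, West}: total = 1900.1
  {North, Central}: total = 1952.4
  {West, Central}: total = 2156.5
  {North, West}: total = 2576.4
Best pair: {East, Central} with total 1386.0.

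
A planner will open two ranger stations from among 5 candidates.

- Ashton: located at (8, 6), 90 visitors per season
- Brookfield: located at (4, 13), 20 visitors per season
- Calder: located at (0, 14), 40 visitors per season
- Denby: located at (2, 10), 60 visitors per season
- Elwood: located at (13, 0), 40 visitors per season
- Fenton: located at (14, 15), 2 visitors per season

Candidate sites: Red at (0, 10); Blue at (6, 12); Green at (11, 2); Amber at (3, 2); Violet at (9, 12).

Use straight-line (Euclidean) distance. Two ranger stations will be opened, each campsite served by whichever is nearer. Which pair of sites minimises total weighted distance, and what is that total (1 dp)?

Evaluate every pair (each demand assigned to the nearer of the two):
  {Red, Green}: total = 969.8
  {Blue, Green}: total = 1146.3
  {Red, Amber}: total = 1393.9
  {Red, Violet}: total = 1445.1
  {Red, Blue}: total = 1466.7
  {Green, Violet}: total = 1482.4
  {Blue, Amber}: total = 1560.3
  {Blue, Violet}: total = 1631.1
  {Green, Amber}: total = 1789.2
  {Amber, Violet}: total = 1874.6
Best pair: {Red, Green} with total 969.8.

{Red, Green}, total 969.8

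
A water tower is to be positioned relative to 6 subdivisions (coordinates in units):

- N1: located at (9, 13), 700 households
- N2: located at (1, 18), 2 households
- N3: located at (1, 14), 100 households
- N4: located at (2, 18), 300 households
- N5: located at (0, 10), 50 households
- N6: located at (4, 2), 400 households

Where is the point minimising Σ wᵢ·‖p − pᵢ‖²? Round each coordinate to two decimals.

(5.54, 11.11)

The minimiser of Σwᵢ‖p−pᵢ‖² is the weighted centroid p* = (Σwᵢpᵢ)/(Σwᵢ).
Σwᵢ = 1552.
Σwᵢxᵢ = 700·9 + 2·1 + 100·1 + 300·2 + 50·0 + 400·4 = 8602.
Σwᵢyᵢ = 700·13 + 2·18 + 100·14 + 300·18 + 50·10 + 400·2 = 17236.
x* = 8602/1552 = 5.54, y* = 17236/1552 = 11.11.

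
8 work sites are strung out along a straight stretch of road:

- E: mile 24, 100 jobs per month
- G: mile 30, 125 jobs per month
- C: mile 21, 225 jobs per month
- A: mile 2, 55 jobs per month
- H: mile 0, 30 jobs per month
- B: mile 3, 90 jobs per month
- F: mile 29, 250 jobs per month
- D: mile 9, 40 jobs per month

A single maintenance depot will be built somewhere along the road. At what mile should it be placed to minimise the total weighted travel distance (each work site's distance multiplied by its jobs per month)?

x = 24

For a sum of weighted absolute distances on a line, the optimum is the weighted median (not the mean). Total weight W = 915; half-weight = 457.5.
Sort by position and accumulate weight:
  mile 0 (H, w=30) → cum 30
  mile 2 (A, w=55) → cum 85
  mile 3 (B, w=90) → cum 175
  mile 9 (D, w=40) → cum 215
  mile 21 (C, w=225) → cum 440
  mile 24 (E, w=100) → cum 540  ≥ 457.5 → median here
  mile 29 (F, w=250) → cum 790
  mile 30 (G, w=125) → cum 915
Optimal location: mile 24.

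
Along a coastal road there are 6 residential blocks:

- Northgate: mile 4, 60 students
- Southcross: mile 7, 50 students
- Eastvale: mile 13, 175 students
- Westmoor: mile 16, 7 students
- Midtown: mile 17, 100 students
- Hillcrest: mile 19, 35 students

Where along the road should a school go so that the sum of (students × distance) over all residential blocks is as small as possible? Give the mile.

For a sum of weighted absolute distances on a line, the optimum is the weighted median (not the mean). Total weight W = 427; half-weight = 213.5.
Sort by position and accumulate weight:
  mile 4 (Northgate, w=60) → cum 60
  mile 7 (Southcross, w=50) → cum 110
  mile 13 (Eastvale, w=175) → cum 285  ≥ 213.5 → median here
  mile 16 (Westmoor, w=7) → cum 292
  mile 17 (Midtown, w=100) → cum 392
  mile 19 (Hillcrest, w=35) → cum 427
Optimal location: mile 13.

x = 13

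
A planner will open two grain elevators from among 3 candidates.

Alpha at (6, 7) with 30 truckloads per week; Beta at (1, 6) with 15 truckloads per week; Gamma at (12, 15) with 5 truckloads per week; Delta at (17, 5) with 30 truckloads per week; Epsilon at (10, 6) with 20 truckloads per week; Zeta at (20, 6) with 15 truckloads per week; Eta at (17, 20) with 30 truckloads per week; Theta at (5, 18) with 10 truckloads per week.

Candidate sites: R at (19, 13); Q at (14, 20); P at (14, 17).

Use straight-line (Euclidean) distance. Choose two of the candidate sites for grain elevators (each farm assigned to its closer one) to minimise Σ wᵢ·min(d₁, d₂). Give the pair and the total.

{R, P}, total 1453.1

Evaluate every pair (each demand assigned to the nearer of the two):
  {R, P}: total = 1453.1
  {R, Q}: total = 1506.7
  {Q, P}: total = 1627.4
Best pair: {R, P} with total 1453.1.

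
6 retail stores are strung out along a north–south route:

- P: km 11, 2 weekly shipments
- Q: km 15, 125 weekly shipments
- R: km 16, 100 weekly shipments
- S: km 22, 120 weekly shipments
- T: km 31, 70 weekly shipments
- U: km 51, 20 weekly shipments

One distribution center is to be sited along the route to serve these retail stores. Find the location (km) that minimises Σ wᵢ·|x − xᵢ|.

For a sum of weighted absolute distances on a line, the optimum is the weighted median (not the mean). Total weight W = 437; half-weight = 218.5.
Sort by position and accumulate weight:
  km 11 (P, w=2) → cum 2
  km 15 (Q, w=125) → cum 127
  km 16 (R, w=100) → cum 227  ≥ 218.5 → median here
  km 22 (S, w=120) → cum 347
  km 31 (T, w=70) → cum 417
  km 51 (U, w=20) → cum 437
Optimal location: km 16.

x = 16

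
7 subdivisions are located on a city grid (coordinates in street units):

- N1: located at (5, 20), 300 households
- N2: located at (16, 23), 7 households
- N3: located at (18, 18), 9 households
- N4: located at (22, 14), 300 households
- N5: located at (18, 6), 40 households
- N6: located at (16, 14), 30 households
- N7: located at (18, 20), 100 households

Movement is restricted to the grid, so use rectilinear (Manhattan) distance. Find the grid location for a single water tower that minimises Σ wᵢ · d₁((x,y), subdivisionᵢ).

Manhattan distance separates: Σwᵢ(|x−xᵢ|+|y−yᵢ|) = Σwᵢ|x−xᵢ| + Σwᵢ|y−yᵢ|, so x and y are optimised independently as 1-D weighted medians.
Total weight W = 786; half = 393.
x-coordinate, sorted with cumulative weight:
  x=5 (N1, w=300) cum 300
  x=16 (N2, w=7) cum 307
  x=16 (N6, w=30) cum 337
  x=18 (N3, w=9) cum 346
  x=18 (N5, w=40) cum 386
  x=18 (N7, w=100) cum 486  ← median
  x=22 (N4, w=300) cum 786
⇒ x* = 18
y-coordinate, sorted with cumulative weight:
  y=6 (N5, w=40) cum 40
  y=14 (N4, w=300) cum 340
  y=14 (N6, w=30) cum 370
  y=18 (N3, w=9) cum 379
  y=20 (N1, w=300) cum 679  ← median
  y=20 (N7, w=100) cum 779
  y=23 (N2, w=7) cum 786
⇒ y* = 20

(18, 20)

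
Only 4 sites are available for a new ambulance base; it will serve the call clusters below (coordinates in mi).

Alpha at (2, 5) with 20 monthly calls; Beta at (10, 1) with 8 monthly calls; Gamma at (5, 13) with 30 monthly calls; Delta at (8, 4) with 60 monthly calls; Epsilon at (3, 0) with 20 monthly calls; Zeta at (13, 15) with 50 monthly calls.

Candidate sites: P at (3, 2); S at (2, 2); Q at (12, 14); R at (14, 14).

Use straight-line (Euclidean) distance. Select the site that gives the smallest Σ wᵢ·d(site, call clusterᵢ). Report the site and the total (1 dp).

Q, total 1636.2 mi

Total weighted distance at each candidate:
  P (3, 2): total = 1638.4
  S (2, 2): total = 1742.2
  Q (12, 14): total = 1636.2
  R (14, 14): total = 1807.0
Minimum is at Q with total 1636.2 mi.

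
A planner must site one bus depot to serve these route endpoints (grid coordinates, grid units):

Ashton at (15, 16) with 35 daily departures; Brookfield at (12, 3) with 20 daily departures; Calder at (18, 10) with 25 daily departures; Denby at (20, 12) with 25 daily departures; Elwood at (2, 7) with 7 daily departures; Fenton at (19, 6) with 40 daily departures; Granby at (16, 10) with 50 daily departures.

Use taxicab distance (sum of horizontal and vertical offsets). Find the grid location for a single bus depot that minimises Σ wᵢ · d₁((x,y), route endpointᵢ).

(16, 10)

Manhattan distance separates: Σwᵢ(|x−xᵢ|+|y−yᵢ|) = Σwᵢ|x−xᵢ| + Σwᵢ|y−yᵢ|, so x and y are optimised independently as 1-D weighted medians.
Total weight W = 202; half = 101.
x-coordinate, sorted with cumulative weight:
  x=2 (Elwood, w=7) cum 7
  x=12 (Brookfield, w=20) cum 27
  x=15 (Ashton, w=35) cum 62
  x=16 (Granby, w=50) cum 112  ← median
  x=18 (Calder, w=25) cum 137
  x=19 (Fenton, w=40) cum 177
  x=20 (Denby, w=25) cum 202
⇒ x* = 16
y-coordinate, sorted with cumulative weight:
  y=3 (Brookfield, w=20) cum 20
  y=6 (Fenton, w=40) cum 60
  y=7 (Elwood, w=7) cum 67
  y=10 (Calder, w=25) cum 92
  y=10 (Granby, w=50) cum 142  ← median
  y=12 (Denby, w=25) cum 167
  y=16 (Ashton, w=35) cum 202
⇒ y* = 10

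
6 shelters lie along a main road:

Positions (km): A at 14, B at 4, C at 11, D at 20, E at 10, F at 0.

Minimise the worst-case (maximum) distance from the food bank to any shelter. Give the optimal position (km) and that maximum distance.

location 10, max distance 10

The 1-center on a line is the midpoint of the two extreme points: leftmost at 0, rightmost at 20.
Optimal location = (0 + 20)/2 = 10; maximum distance = (20 − 0)/2 = 10.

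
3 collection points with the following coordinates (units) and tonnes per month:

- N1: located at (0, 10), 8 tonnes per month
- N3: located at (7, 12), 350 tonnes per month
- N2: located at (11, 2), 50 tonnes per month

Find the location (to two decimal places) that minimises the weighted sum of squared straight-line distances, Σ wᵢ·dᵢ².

The minimiser of Σwᵢ‖p−pᵢ‖² is the weighted centroid p* = (Σwᵢpᵢ)/(Σwᵢ).
Σwᵢ = 408.
Σwᵢxᵢ = 8·0 + 350·7 + 50·11 = 3000.
Σwᵢyᵢ = 8·10 + 350·12 + 50·2 = 4380.
x* = 3000/408 = 7.35, y* = 4380/408 = 10.74.

(7.35, 10.74)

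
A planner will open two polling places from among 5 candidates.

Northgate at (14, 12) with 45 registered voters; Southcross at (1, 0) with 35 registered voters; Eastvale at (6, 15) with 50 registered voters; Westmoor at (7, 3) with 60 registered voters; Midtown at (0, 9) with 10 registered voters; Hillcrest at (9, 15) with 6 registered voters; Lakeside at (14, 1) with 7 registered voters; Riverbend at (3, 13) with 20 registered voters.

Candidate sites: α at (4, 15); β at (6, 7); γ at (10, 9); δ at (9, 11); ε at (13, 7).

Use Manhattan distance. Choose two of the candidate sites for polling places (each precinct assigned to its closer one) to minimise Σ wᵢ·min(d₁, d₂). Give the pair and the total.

{α, β}, total 1673

Evaluate every pair (each demand assigned to the nearer of the two):
  {α, β}: total = 1673
  {β, δ}: total = 1702
  {β, ε}: total = 1765
  {β, γ}: total = 1821
  {α, ε}: total = 1839
  {α, γ}: total = 1859
  {α, δ}: total = 1889
  {γ, δ}: total = 2158
  {δ, ε}: total = 2228
  {γ, ε}: total = 2351
Best pair: {α, β} with total 1673.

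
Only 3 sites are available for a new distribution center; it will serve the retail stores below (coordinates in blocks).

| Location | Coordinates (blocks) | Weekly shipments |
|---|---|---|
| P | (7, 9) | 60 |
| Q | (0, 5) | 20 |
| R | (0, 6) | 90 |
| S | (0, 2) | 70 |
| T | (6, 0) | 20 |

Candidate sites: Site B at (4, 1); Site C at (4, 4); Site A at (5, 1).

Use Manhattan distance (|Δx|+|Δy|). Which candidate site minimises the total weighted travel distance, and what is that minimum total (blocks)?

Total weighted distance at each candidate:
  Site B (4, 1): total = 2040
  Site C (4, 4): total = 1660
  Site A (5, 1): total = 2140
Minimum is at Site C with total 1660 blocks.

Site C, total 1660 blocks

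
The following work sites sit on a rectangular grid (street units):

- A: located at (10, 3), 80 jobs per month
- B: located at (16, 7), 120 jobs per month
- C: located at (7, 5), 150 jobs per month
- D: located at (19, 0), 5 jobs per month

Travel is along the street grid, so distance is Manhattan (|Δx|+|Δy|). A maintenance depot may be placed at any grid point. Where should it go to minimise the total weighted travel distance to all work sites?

Manhattan distance separates: Σwᵢ(|x−xᵢ|+|y−yᵢ|) = Σwᵢ|x−xᵢ| + Σwᵢ|y−yᵢ|, so x and y are optimised independently as 1-D weighted medians.
Total weight W = 355; half = 177.5.
x-coordinate, sorted with cumulative weight:
  x=7 (C, w=150) cum 150
  x=10 (A, w=80) cum 230  ← median
  x=16 (B, w=120) cum 350
  x=19 (D, w=5) cum 355
⇒ x* = 10
y-coordinate, sorted with cumulative weight:
  y=0 (D, w=5) cum 5
  y=3 (A, w=80) cum 85
  y=5 (C, w=150) cum 235  ← median
  y=7 (B, w=120) cum 355
⇒ y* = 5

(10, 5)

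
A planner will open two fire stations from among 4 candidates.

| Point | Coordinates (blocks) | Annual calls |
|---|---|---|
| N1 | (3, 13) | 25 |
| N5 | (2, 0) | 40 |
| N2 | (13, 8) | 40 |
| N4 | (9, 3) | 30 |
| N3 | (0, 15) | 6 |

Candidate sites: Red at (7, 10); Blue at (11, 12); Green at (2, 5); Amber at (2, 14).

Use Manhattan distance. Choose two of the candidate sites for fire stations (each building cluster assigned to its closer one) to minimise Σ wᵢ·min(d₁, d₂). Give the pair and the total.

Evaluate every pair (each demand assigned to the nearer of the two):
  {Blue, Green}: total = 1007
  {Red, Green}: total = 1037
  {Green, Amber}: total = 1098
  {Blue, Amber}: total = 1198
  {Red, Amber}: total = 1218
  {Red, Blue}: total = 1357
Best pair: {Blue, Green} with total 1007.

{Blue, Green}, total 1007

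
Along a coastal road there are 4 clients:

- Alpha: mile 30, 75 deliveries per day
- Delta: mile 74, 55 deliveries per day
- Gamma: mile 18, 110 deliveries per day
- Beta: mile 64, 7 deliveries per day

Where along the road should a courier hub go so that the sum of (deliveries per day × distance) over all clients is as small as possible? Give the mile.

x = 30

For a sum of weighted absolute distances on a line, the optimum is the weighted median (not the mean). Total weight W = 247; half-weight = 123.5.
Sort by position and accumulate weight:
  mile 18 (Gamma, w=110) → cum 110
  mile 30 (Alpha, w=75) → cum 185  ≥ 123.5 → median here
  mile 64 (Beta, w=7) → cum 192
  mile 74 (Delta, w=55) → cum 247
Optimal location: mile 30.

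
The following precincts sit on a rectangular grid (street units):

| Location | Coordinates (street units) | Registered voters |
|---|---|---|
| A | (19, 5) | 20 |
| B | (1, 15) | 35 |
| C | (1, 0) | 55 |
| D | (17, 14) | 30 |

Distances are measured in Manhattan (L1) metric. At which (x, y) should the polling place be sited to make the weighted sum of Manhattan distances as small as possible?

(1, 5)

Manhattan distance separates: Σwᵢ(|x−xᵢ|+|y−yᵢ|) = Σwᵢ|x−xᵢ| + Σwᵢ|y−yᵢ|, so x and y are optimised independently as 1-D weighted medians.
Total weight W = 140; half = 70.
x-coordinate, sorted with cumulative weight:
  x=1 (B, w=35) cum 35
  x=1 (C, w=55) cum 90  ← median
  x=17 (D, w=30) cum 120
  x=19 (A, w=20) cum 140
⇒ x* = 1
y-coordinate, sorted with cumulative weight:
  y=0 (C, w=55) cum 55
  y=5 (A, w=20) cum 75  ← median
  y=14 (D, w=30) cum 105
  y=15 (B, w=35) cum 140
⇒ y* = 5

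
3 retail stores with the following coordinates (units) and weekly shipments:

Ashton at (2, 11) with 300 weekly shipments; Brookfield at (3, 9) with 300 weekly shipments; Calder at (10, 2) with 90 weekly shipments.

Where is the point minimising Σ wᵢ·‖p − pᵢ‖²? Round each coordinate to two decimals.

(3.48, 8.96)

The minimiser of Σwᵢ‖p−pᵢ‖² is the weighted centroid p* = (Σwᵢpᵢ)/(Σwᵢ).
Σwᵢ = 690.
Σwᵢxᵢ = 300·2 + 300·3 + 90·10 = 2400.
Σwᵢyᵢ = 300·11 + 300·9 + 90·2 = 6180.
x* = 2400/690 = 3.48, y* = 6180/690 = 8.96.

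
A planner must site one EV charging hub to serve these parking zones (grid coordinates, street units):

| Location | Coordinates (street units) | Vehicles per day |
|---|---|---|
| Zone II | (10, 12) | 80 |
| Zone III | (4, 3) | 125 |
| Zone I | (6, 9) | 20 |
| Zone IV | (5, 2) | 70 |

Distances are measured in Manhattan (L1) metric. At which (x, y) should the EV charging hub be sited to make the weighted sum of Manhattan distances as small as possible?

Manhattan distance separates: Σwᵢ(|x−xᵢ|+|y−yᵢ|) = Σwᵢ|x−xᵢ| + Σwᵢ|y−yᵢ|, so x and y are optimised independently as 1-D weighted medians.
Total weight W = 295; half = 147.5.
x-coordinate, sorted with cumulative weight:
  x=4 (Zone III, w=125) cum 125
  x=5 (Zone IV, w=70) cum 195  ← median
  x=6 (Zone I, w=20) cum 215
  x=10 (Zone II, w=80) cum 295
⇒ x* = 5
y-coordinate, sorted with cumulative weight:
  y=2 (Zone IV, w=70) cum 70
  y=3 (Zone III, w=125) cum 195  ← median
  y=9 (Zone I, w=20) cum 215
  y=12 (Zone II, w=80) cum 295
⇒ y* = 3

(5, 3)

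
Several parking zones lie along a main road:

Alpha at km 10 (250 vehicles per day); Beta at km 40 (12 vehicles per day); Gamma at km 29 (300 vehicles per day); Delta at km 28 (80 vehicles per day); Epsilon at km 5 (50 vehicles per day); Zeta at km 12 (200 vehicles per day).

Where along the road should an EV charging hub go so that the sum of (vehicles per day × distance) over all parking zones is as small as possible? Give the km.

x = 12

For a sum of weighted absolute distances on a line, the optimum is the weighted median (not the mean). Total weight W = 892; half-weight = 446.
Sort by position and accumulate weight:
  km 5 (Epsilon, w=50) → cum 50
  km 10 (Alpha, w=250) → cum 300
  km 12 (Zeta, w=200) → cum 500  ≥ 446 → median here
  km 28 (Delta, w=80) → cum 580
  km 29 (Gamma, w=300) → cum 880
  km 40 (Beta, w=12) → cum 892
Optimal location: km 12.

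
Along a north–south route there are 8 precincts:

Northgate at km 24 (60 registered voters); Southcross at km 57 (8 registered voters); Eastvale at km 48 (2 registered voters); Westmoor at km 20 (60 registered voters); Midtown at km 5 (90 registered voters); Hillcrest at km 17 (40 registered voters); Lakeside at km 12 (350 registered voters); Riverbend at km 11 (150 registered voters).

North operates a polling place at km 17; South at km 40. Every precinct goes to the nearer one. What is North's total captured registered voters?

750

The indifferent point is the midpoint (17+40)/2 = 28.5; precincts left of it (closer to North at 17) go to North, those right go to South.
  Midtown at 5 (w=90) → North
  Riverbend at 11 (w=150) → North
  Lakeside at 12 (w=350) → North
  Hillcrest at 17 (w=40) → North
  Westmoor at 20 (w=60) → North
  Northgate at 24 (w=60) → North
  Eastvale at 48 (w=2) → South
  Southcross at 57 (w=8) → South
North captures 750; South captures 10.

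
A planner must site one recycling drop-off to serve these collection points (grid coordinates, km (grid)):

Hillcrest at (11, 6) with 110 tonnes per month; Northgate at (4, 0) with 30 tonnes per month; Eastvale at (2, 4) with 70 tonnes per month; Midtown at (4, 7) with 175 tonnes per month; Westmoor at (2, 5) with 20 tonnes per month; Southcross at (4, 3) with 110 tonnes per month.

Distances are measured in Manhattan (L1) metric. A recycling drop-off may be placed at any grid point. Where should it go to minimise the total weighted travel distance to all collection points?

Manhattan distance separates: Σwᵢ(|x−xᵢ|+|y−yᵢ|) = Σwᵢ|x−xᵢ| + Σwᵢ|y−yᵢ|, so x and y are optimised independently as 1-D weighted medians.
Total weight W = 515; half = 257.5.
x-coordinate, sorted with cumulative weight:
  x=2 (Eastvale, w=70) cum 70
  x=2 (Westmoor, w=20) cum 90
  x=4 (Northgate, w=30) cum 120
  x=4 (Midtown, w=175) cum 295  ← median
  x=4 (Southcross, w=110) cum 405
  x=11 (Hillcrest, w=110) cum 515
⇒ x* = 4
y-coordinate, sorted with cumulative weight:
  y=0 (Northgate, w=30) cum 30
  y=3 (Southcross, w=110) cum 140
  y=4 (Eastvale, w=70) cum 210
  y=5 (Westmoor, w=20) cum 230
  y=6 (Hillcrest, w=110) cum 340  ← median
  y=7 (Midtown, w=175) cum 515
⇒ y* = 6

(4, 6)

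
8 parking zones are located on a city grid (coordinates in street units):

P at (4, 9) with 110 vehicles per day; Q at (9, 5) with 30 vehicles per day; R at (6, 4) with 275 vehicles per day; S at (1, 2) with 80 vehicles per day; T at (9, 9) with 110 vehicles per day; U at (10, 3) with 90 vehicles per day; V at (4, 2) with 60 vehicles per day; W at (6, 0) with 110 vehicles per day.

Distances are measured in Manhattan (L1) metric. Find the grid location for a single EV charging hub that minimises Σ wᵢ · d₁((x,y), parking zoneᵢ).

Manhattan distance separates: Σwᵢ(|x−xᵢ|+|y−yᵢ|) = Σwᵢ|x−xᵢ| + Σwᵢ|y−yᵢ|, so x and y are optimised independently as 1-D weighted medians.
Total weight W = 865; half = 432.5.
x-coordinate, sorted with cumulative weight:
  x=1 (S, w=80) cum 80
  x=4 (P, w=110) cum 190
  x=4 (V, w=60) cum 250
  x=6 (R, w=275) cum 525  ← median
  x=6 (W, w=110) cum 635
  x=9 (Q, w=30) cum 665
  x=9 (T, w=110) cum 775
  x=10 (U, w=90) cum 865
⇒ x* = 6
y-coordinate, sorted with cumulative weight:
  y=0 (W, w=110) cum 110
  y=2 (S, w=80) cum 190
  y=2 (V, w=60) cum 250
  y=3 (U, w=90) cum 340
  y=4 (R, w=275) cum 615  ← median
  y=5 (Q, w=30) cum 645
  y=9 (P, w=110) cum 755
  y=9 (T, w=110) cum 865
⇒ y* = 4

(6, 4)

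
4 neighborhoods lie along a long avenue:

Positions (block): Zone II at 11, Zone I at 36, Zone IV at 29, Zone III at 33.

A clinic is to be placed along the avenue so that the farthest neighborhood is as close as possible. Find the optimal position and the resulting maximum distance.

The 1-center on a line is the midpoint of the two extreme points: leftmost at 11, rightmost at 36.
Optimal location = (11 + 36)/2 = 23.5; maximum distance = (36 − 11)/2 = 12.5.

location 23.5, max distance 12.5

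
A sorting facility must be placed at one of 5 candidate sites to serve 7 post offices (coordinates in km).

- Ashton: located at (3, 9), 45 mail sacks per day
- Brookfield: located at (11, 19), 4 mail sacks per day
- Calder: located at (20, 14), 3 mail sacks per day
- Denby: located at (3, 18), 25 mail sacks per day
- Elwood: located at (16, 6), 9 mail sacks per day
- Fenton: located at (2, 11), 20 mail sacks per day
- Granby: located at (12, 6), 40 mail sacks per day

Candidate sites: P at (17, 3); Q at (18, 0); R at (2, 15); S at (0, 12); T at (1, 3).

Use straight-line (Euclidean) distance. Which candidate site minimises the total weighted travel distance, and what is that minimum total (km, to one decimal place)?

S, total 1206.2 km

Total weighted distance at each candidate:
  P (17, 3): total = 1902.6
  Q (18, 0): total = 2281.0
  R (2, 15): total = 1214.2
  S (0, 12): total = 1206.2
  T (1, 3): total = 1559.2
Minimum is at S with total 1206.2 km.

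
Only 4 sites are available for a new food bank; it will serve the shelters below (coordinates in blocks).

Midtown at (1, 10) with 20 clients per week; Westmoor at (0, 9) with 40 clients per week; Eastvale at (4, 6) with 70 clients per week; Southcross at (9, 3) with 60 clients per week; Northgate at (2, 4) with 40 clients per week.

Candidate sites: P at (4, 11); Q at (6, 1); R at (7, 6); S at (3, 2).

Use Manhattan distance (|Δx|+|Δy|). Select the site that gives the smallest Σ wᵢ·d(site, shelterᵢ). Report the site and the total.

Total weighted distance at each candidate:
  P (4, 11): total = 1810
  Q (6, 1): total = 1910
  R (7, 6): total = 1390
  S (3, 2): total = 1490
Minimum is at R with total 1390 blocks.

R, total 1390 blocks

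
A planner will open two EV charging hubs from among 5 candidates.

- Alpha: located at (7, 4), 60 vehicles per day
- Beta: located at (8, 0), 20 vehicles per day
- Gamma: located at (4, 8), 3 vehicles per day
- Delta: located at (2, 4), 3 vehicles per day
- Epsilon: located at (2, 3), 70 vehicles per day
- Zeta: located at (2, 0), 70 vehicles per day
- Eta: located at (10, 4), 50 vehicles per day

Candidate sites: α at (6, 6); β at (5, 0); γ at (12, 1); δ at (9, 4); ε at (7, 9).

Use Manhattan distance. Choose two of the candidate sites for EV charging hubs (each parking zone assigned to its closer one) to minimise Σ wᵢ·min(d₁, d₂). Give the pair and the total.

{β, δ}, total 908

Evaluate every pair (each demand assigned to the nearer of the two):
  {β, δ}: total = 908
  {α, β}: total = 1200
  {β, γ}: total = 1348
  {β, ε}: total = 1423
  {α, δ}: total = 1490
  {δ, ε}: total = 1633
  {γ, δ}: total = 1648
  {α, γ}: total = 1750
  {α, ε}: total = 1860
  {γ, ε}: total = 2232
Best pair: {β, δ} with total 908.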